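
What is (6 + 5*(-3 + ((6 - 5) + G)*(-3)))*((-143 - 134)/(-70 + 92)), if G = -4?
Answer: -4986/11 ≈ -453.27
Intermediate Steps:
(6 + 5*(-3 + ((6 - 5) + G)*(-3)))*((-143 - 134)/(-70 + 92)) = (6 + 5*(-3 + ((6 - 5) - 4)*(-3)))*((-143 - 134)/(-70 + 92)) = (6 + 5*(-3 + (1 - 4)*(-3)))*(-277/22) = (6 + 5*(-3 - 3*(-3)))*(-277*1/22) = (6 + 5*(-3 + 9))*(-277/22) = (6 + 5*6)*(-277/22) = (6 + 30)*(-277/22) = 36*(-277/22) = -4986/11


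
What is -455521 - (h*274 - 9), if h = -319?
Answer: -368106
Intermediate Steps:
-455521 - (h*274 - 9) = -455521 - (-319*274 - 9) = -455521 - (-87406 - 9) = -455521 - 1*(-87415) = -455521 + 87415 = -368106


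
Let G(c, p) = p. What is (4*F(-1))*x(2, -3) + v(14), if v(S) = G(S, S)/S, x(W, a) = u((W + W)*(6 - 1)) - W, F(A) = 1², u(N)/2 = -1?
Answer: -15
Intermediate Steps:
u(N) = -2 (u(N) = 2*(-1) = -2)
F(A) = 1
x(W, a) = -2 - W
v(S) = 1 (v(S) = S/S = 1)
(4*F(-1))*x(2, -3) + v(14) = (4*1)*(-2 - 1*2) + 1 = 4*(-2 - 2) + 1 = 4*(-4) + 1 = -16 + 1 = -15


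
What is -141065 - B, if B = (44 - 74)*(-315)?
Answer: -150515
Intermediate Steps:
B = 9450 (B = -30*(-315) = 9450)
-141065 - B = -141065 - 1*9450 = -141065 - 9450 = -150515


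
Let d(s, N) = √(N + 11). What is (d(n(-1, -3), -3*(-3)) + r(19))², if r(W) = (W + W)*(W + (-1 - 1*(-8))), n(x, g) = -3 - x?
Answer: 976164 + 3952*√5 ≈ 9.8500e+5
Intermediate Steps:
d(s, N) = √(11 + N)
r(W) = 2*W*(7 + W) (r(W) = (2*W)*(W + (-1 + 8)) = (2*W)*(W + 7) = (2*W)*(7 + W) = 2*W*(7 + W))
(d(n(-1, -3), -3*(-3)) + r(19))² = (√(11 - 3*(-3)) + 2*19*(7 + 19))² = (√(11 + 9) + 2*19*26)² = (√20 + 988)² = (2*√5 + 988)² = (988 + 2*√5)²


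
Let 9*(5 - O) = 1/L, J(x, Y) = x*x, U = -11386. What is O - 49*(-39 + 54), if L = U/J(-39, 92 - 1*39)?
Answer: -8311611/11386 ≈ -729.99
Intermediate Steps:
J(x, Y) = x²
L = -11386/1521 (L = -11386/((-39)²) = -11386/1521 ≈ -7.4859)
O = 57099/11386 (O = 5 - 1/(9*(-11386/1521)) = 5 - ⅑*(-1521/11386) = 5 + 169/11386 = 57099/11386 ≈ 5.0148)
O - 49*(-39 + 54) = 57099/11386 - 49*(-39 + 54) = 57099/11386 - 49*15 = 57099/11386 - 735 = -8311611/11386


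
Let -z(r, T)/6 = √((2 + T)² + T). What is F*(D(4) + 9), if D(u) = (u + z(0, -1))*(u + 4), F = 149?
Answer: 6109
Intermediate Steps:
z(r, T) = -6*√(T + (2 + T)²) (z(r, T) = -6*√((2 + T)² + T) = -6*√(T + (2 + T)²))
D(u) = u*(4 + u) (D(u) = (u - 6*√(-1 + (2 - 1)²))*(u + 4) = (u - 6*√(-1 + 1²))*(4 + u) = (u - 6*√(-1 + 1))*(4 + u) = (u - 6*√0)*(4 + u) = (u - 6*0)*(4 + u) = (u + 0)*(4 + u) = u*(4 + u))
F*(D(4) + 9) = 149*(4*(4 + 4) + 9) = 149*(4*8 + 9) = 149*(32 + 9) = 149*41 = 6109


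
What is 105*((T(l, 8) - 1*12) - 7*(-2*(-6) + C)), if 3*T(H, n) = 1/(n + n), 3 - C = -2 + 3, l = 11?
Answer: -184765/16 ≈ -11548.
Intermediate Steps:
C = 2 (C = 3 - (-2 + 3) = 3 - 1*1 = 3 - 1 = 2)
T(H, n) = 1/(6*n) (T(H, n) = 1/(3*(n + n)) = 1/(3*((2*n))) = (1/(2*n))/3 = 1/(6*n))
105*((T(l, 8) - 1*12) - 7*(-2*(-6) + C)) = 105*(((⅙)/8 - 1*12) - 7*(-2*(-6) + 2)) = 105*(((⅙)*(⅛) - 12) - 7*(12 + 2)) = 105*((1/48 - 12) - 7*14) = 105*(-575/48 - 1*98) = 105*(-575/48 - 98) = 105*(-5279/48) = -184765/16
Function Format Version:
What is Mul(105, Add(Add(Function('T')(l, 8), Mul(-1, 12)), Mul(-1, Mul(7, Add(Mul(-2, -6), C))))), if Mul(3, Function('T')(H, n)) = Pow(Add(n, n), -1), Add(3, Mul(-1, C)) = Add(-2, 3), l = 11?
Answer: Rational(-184765, 16) ≈ -11548.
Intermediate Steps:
C = 2 (C = Add(3, Mul(-1, Add(-2, 3))) = Add(3, Mul(-1, 1)) = Add(3, -1) = 2)
Function('T')(H, n) = Mul(Rational(1, 6), Pow(n, -1)) (Function('T')(H, n) = Mul(Rational(1, 3), Pow(Add(n, n), -1)) = Mul(Rational(1, 3), Pow(Mul(2, n), -1)) = Mul(Rational(1, 3), Mul(Rational(1, 2), Pow(n, -1))) = Mul(Rational(1, 6), Pow(n, -1)))
Mul(105, Add(Add(Function('T')(l, 8), Mul(-1, 12)), Mul(-1, Mul(7, Add(Mul(-2, -6), C))))) = Mul(105, Add(Add(Mul(Rational(1, 6), Pow(8, -1)), Mul(-1, 12)), Mul(-1, Mul(7, Add(Mul(-2, -6), 2))))) = Mul(105, Add(Add(Mul(Rational(1, 6), Rational(1, 8)), -12), Mul(-1, Mul(7, Add(12, 2))))) = Mul(105, Add(Add(Rational(1, 48), -12), Mul(-1, Mul(7, 14)))) = Mul(105, Add(Rational(-575, 48), Mul(-1, 98))) = Mul(105, Add(Rational(-575, 48), -98)) = Mul(105, Rational(-5279, 48)) = Rational(-184765, 16)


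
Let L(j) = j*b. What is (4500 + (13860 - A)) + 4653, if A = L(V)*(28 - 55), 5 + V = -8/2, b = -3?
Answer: 23742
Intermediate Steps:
V = -9 (V = -5 - 8/2 = -5 - 8*1/2 = -5 - 4 = -9)
L(j) = -3*j (L(j) = j*(-3) = -3*j)
A = -729 (A = (-3*(-9))*(28 - 55) = 27*(-27) = -729)
(4500 + (13860 - A)) + 4653 = (4500 + (13860 - 1*(-729))) + 4653 = (4500 + (13860 + 729)) + 4653 = (4500 + 14589) + 4653 = 19089 + 4653 = 23742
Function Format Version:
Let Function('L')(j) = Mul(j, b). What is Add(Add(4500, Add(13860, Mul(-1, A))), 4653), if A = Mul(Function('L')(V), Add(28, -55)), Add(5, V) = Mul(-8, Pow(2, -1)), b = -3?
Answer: 23742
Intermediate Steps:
V = -9 (V = Add(-5, Mul(-8, Pow(2, -1))) = Add(-5, Mul(-8, Rational(1, 2))) = Add(-5, -4) = -9)
Function('L')(j) = Mul(-3, j) (Function('L')(j) = Mul(j, -3) = Mul(-3, j))
A = -729 (A = Mul(Mul(-3, -9), Add(28, -55)) = Mul(27, -27) = -729)
Add(Add(4500, Add(13860, Mul(-1, A))), 4653) = Add(Add(4500, Add(13860, Mul(-1, -729))), 4653) = Add(Add(4500, Add(13860, 729)), 4653) = Add(Add(4500, 14589), 4653) = Add(19089, 4653) = 23742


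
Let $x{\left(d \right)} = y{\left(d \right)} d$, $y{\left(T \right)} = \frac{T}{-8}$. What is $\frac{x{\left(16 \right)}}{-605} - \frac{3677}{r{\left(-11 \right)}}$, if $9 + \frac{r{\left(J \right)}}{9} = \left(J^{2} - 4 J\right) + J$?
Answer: $- \frac{87313}{31581} \approx -2.7647$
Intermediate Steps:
$y{\left(T \right)} = - \frac{T}{8}$ ($y{\left(T \right)} = T \left(- \frac{1}{8}\right) = - \frac{T}{8}$)
$r{\left(J \right)} = -81 - 27 J + 9 J^{2}$ ($r{\left(J \right)} = -81 + 9 \left(\left(J^{2} - 4 J\right) + J\right) = -81 + 9 \left(J^{2} - 3 J\right) = -81 + \left(- 27 J + 9 J^{2}\right) = -81 - 27 J + 9 J^{2}$)
$x{\left(d \right)} = - \frac{d^{2}}{8}$ ($x{\left(d \right)} = - \frac{d}{8} d = - \frac{d^{2}}{8}$)
$\frac{x{\left(16 \right)}}{-605} - \frac{3677}{r{\left(-11 \right)}} = \frac{\left(- \frac{1}{8}\right) 16^{2}}{-605} - \frac{3677}{-81 - -297 + 9 \left(-11\right)^{2}} = \left(- \frac{1}{8}\right) 256 \left(- \frac{1}{605}\right) - \frac{3677}{-81 + 297 + 9 \cdot 121} = \left(-32\right) \left(- \frac{1}{605}\right) - \frac{3677}{-81 + 297 + 1089} = \frac{32}{605} - \frac{3677}{1305} = - \frac{87313}{31581}$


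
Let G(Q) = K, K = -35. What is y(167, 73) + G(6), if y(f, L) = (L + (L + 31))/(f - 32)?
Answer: -1516/45 ≈ -33.689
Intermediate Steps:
G(Q) = -35
y(f, L) = (31 + 2*L)/(-32 + f) (y(f, L) = (L + (31 + L))/(-32 + f) = (31 + 2*L)/(-32 + f))
y(167, 73) + G(6) = (31 + 2*73)/(-32 + 167) - 35 = (31 + 146)/135 - 35 = (1/135)*177 - 35 = 59/45 - 35 = -1516/45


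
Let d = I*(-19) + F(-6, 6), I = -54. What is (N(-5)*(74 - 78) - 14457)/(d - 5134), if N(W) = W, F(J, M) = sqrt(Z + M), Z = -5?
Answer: 14437/4107 ≈ 3.5152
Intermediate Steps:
F(J, M) = sqrt(-5 + M)
d = 1027 (d = -54*(-19) + sqrt(-5 + 6) = 1026 + sqrt(1) = 1026 + 1 = 1027)
(N(-5)*(74 - 78) - 14457)/(d - 5134) = (-5*(74 - 78) - 14457)/(1027 - 5134) = (-5*(-4) - 14457)/(-4107) = (20 - 14457)*(-1/4107) = -14437*(-1/4107) = 14437/4107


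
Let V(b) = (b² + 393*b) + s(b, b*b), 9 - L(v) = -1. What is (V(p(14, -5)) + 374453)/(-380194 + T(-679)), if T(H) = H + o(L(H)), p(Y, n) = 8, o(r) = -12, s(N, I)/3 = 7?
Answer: -377682/380885 ≈ -0.99159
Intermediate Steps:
s(N, I) = 21 (s(N, I) = 3*7 = 21)
L(v) = 10 (L(v) = 9 - 1*(-1) = 9 + 1 = 10)
V(b) = 21 + b² + 393*b (V(b) = (b² + 393*b) + 21 = 21 + b² + 393*b)
T(H) = -12 + H (T(H) = H - 12 = -12 + H)
(V(p(14, -5)) + 374453)/(-380194 + T(-679)) = ((21 + 8² + 393*8) + 374453)/(-380194 + (-12 - 679)) = ((21 + 64 + 3144) + 374453)/(-380194 - 691) = (3229 + 374453)/(-380885) = 377682*(-1/380885) = -377682/380885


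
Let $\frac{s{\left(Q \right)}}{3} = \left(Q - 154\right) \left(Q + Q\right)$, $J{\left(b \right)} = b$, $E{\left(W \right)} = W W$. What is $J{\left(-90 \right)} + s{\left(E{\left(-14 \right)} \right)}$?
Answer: $49302$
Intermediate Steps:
$E{\left(W \right)} = W^{2}$
$s{\left(Q \right)} = 6 Q \left(-154 + Q\right)$ ($s{\left(Q \right)} = 3 \left(Q - 154\right) \left(Q + Q\right) = 3 \left(-154 + Q\right) 2 Q = 3 \cdot 2 Q \left(-154 + Q\right) = 6 Q \left(-154 + Q\right)$)
$J{\left(-90 \right)} + s{\left(E{\left(-14 \right)} \right)} = -90 + 6 \left(-14\right)^{2} \left(-154 + \left(-14\right)^{2}\right) = -90 + 6 \cdot 196 \left(-154 + 196\right) = -90 + 6 \cdot 196 \cdot 42 = -90 + 49392 = 49302$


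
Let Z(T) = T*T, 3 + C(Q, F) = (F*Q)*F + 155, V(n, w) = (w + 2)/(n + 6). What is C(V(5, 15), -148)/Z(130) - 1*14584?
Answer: -135539578/9295 ≈ -14582.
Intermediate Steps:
V(n, w) = (2 + w)/(6 + n)
C(Q, F) = 152 + Q*F**2 (C(Q, F) = -3 + ((F*Q)*F + 155) = -3 + (Q*F**2 + 155) = -3 + (155 + Q*F**2) = 152 + Q*F**2)
Z(T) = T**2
C(V(5, 15), -148)/Z(130) - 1*14584 = (152 + ((2 + 15)/(6 + 5))*(-148)**2)/(130**2) - 1*14584 = (152 + (17/11)*21904)/16900 - 14584 = (152 + ((1/11)*17)*21904)*(1/16900) - 14584 = (152 + (17/11)*21904)*(1/16900) - 14584 = (152 + 372368/11)*(1/16900) - 14584 = (374040/11)*(1/16900) - 14584 = 18702/9295 - 14584 = -135539578/9295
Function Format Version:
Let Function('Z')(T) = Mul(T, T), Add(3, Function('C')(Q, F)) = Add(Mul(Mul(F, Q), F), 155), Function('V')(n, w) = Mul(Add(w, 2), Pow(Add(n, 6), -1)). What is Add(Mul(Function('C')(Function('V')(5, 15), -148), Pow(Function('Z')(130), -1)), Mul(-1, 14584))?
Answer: Rational(-135539578, 9295) ≈ -14582.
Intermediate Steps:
Function('V')(n, w) = Mul(Pow(Add(6, n), -1), Add(2, w)) (Function('V')(n, w) = Mul(Add(2, w), Pow(Add(6, n), -1)) = Mul(Pow(Add(6, n), -1), Add(2, w)))
Function('C')(Q, F) = Add(152, Mul(Q, Pow(F, 2))) (Function('C')(Q, F) = Add(-3, Add(Mul(Mul(F, Q), F), 155)) = Add(-3, Add(Mul(Q, Pow(F, 2)), 155)) = Add(-3, Add(155, Mul(Q, Pow(F, 2)))) = Add(152, Mul(Q, Pow(F, 2))))
Function('Z')(T) = Pow(T, 2)
Add(Mul(Function('C')(Function('V')(5, 15), -148), Pow(Function('Z')(130), -1)), Mul(-1, 14584)) = Add(Mul(Add(152, Mul(Mul(Pow(Add(6, 5), -1), Add(2, 15)), Pow(-148, 2))), Pow(Pow(130, 2), -1)), Mul(-1, 14584)) = Add(Mul(Add(152, Mul(Mul(Pow(11, -1), 17), 21904)), Pow(16900, -1)), -14584) = Add(Mul(Add(152, Mul(Mul(Rational(1, 11), 17), 21904)), Rational(1, 16900)), -14584) = Add(Mul(Add(152, Mul(Rational(17, 11), 21904)), Rational(1, 16900)), -14584) = Add(Mul(Add(152, Rational(372368, 11)), Rational(1, 16900)), -14584) = Add(Mul(Rational(374040, 11), Rational(1, 16900)), -14584) = Add(Rational(18702, 9295), -14584) = Rational(-135539578, 9295)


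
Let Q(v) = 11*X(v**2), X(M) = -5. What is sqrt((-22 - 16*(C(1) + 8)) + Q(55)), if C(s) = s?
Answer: I*sqrt(221) ≈ 14.866*I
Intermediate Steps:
Q(v) = -55 (Q(v) = 11*(-5) = -55)
sqrt((-22 - 16*(C(1) + 8)) + Q(55)) = sqrt((-22 - 16*(1 + 8)) - 55) = sqrt((-22 - 16*9) - 55) = sqrt((-22 - 144) - 55) = sqrt(-166 - 55) = sqrt(-221) = I*sqrt(221)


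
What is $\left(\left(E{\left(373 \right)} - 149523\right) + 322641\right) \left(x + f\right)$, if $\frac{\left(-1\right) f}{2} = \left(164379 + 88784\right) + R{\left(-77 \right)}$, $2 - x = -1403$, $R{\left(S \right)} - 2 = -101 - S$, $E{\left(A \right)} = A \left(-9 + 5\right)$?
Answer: $-86650020002$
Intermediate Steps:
$E{\left(A \right)} = - 4 A$ ($E{\left(A \right)} = A \left(-4\right) = - 4 A$)
$R{\left(S \right)} = -99 - S$ ($R{\left(S \right)} = 2 - \left(101 + S\right) = -99 - S$)
$x = 1405$ ($x = 2 - -1403 = 2 + 1403 = 1405$)
$f = -506282$ ($f = - 2 \left(\left(164379 + 88784\right) - 22\right) = - 2 \left(253163 + \left(-99 + 77\right)\right) = - 2 \left(253163 - 22\right) = \left(-2\right) 253141 = -506282$)
$\left(\left(E{\left(373 \right)} - 149523\right) + 322641\right) \left(x + f\right) = \left(\left(\left(-4\right) 373 - 149523\right) + 322641\right) \left(1405 - 506282\right) = \left(\left(-1492 - 149523\right) + 322641\right) \left(-504877\right) = \left(-151015 + 322641\right) \left(-504877\right) = 171626 \left(-504877\right) = -86650020002$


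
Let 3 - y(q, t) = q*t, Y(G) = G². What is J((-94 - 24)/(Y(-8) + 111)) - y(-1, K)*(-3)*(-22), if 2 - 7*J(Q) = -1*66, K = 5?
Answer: -3628/7 ≈ -518.29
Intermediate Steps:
y(q, t) = 3 - q*t
J(Q) = 68/7 (J(Q) = 2/7 - (-1)*66/7 = 2/7 - ⅐*(-66) = 2/7 + 66/7 = 68/7)
J((-94 - 24)/(Y(-8) + 111)) - y(-1, K)*(-3)*(-22) = 68/7 - (3 - 1*(-1)*5)*(-3)*(-22) = 68/7 - (3 + 5)*(-3)*(-22) = 68/7 - 8*(-3)*(-22) = 68/7 - (-24)*(-22) = 68/7 - 1*528 = 68/7 - 528 = -3628/7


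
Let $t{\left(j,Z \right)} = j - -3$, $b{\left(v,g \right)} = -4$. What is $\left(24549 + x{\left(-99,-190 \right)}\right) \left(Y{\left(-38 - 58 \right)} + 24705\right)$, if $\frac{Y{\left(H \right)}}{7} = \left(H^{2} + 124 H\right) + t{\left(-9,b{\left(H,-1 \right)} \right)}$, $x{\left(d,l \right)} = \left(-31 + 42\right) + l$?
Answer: $142491390$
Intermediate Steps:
$t{\left(j,Z \right)} = 3 + j$ ($t{\left(j,Z \right)} = j + 3 = 3 + j$)
$x{\left(d,l \right)} = 11 + l$
$Y{\left(H \right)} = -42 + 7 H^{2} + 868 H$ ($Y{\left(H \right)} = 7 \left(\left(H^{2} + 124 H\right) + \left(3 - 9\right)\right) = 7 \left(\left(H^{2} + 124 H\right) - 6\right) = 7 \left(-6 + H^{2} + 124 H\right) = -42 + 7 H^{2} + 868 H$)
$\left(24549 + x{\left(-99,-190 \right)}\right) \left(Y{\left(-38 - 58 \right)} + 24705\right) = \left(24549 + \left(11 - 190\right)\right) \left(\left(-42 + 7 \left(-38 - 58\right)^{2} + 868 \left(-38 - 58\right)\right) + 24705\right) = \left(24549 - 179\right) \left(\left(-42 + 7 \left(-96\right)^{2} + 868 \left(-96\right)\right) + 24705\right) = 24370 \left(\left(-42 + 7 \cdot 9216 - 83328\right) + 24705\right) = 24370 \left(\left(-42 + 64512 - 83328\right) + 24705\right) = 24370 \left(-18858 + 24705\right) = 24370 \cdot 5847 = 142491390$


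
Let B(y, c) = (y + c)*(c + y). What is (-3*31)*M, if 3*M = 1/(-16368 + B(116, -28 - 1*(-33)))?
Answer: 31/1727 ≈ 0.017950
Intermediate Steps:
B(y, c) = (c + y)² (B(y, c) = (c + y)*(c + y) = (c + y)²)
M = -1/5181 (M = 1/(3*(-16368 + ((-28 - 1*(-33)) + 116)²)) = 1/(3*(-16368 + ((-28 + 33) + 116)²)) = 1/(3*(-16368 + (5 + 116)²)) = 1/(3*(-16368 + 121²)) = 1/(3*(-16368 + 14641)) = (⅓)/(-1727) = (⅓)*(-1/1727) = -1/5181 ≈ -0.00019301)
(-3*31)*M = -3*31*(-1/5181) = -93*(-1/5181) = 31/1727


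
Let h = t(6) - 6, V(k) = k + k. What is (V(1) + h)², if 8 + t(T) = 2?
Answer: 100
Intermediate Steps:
V(k) = 2*k
t(T) = -6 (t(T) = -8 + 2 = -6)
h = -12 (h = -6 - 6 = -12)
(V(1) + h)² = (2*1 - 12)² = (2 - 12)² = (-10)² = 100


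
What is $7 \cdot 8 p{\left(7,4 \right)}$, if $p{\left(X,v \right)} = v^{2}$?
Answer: $896$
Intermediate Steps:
$7 \cdot 8 p{\left(7,4 \right)} = 7 \cdot 8 \cdot 4^{2} = 56 \cdot 16 = 896$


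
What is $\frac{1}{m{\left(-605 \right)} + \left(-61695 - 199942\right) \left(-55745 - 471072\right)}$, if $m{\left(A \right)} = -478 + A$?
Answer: $\frac{1}{137834818346} \approx 7.2551 \cdot 10^{-12}$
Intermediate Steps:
$\frac{1}{m{\left(-605 \right)} + \left(-61695 - 199942\right) \left(-55745 - 471072\right)} = \frac{1}{\left(-478 - 605\right) + \left(-61695 - 199942\right) \left(-55745 - 471072\right)} = \frac{1}{-1083 - -137834819429} = \frac{1}{-1083 + 137834819429} = \frac{1}{137834818346}$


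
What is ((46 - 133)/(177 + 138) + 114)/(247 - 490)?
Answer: -11941/25515 ≈ -0.46800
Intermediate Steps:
((46 - 133)/(177 + 138) + 114)/(247 - 490) = (-87/315 + 114)/(-243) = (-87*1/315 + 114)*(-1/243) = (-29/105 + 114)*(-1/243) = (11941/105)*(-1/243) = -11941/25515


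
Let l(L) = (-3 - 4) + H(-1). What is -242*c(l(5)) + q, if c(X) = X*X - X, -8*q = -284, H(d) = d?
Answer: -34777/2 ≈ -17389.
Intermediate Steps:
q = 71/2 (q = -⅛*(-284) = 71/2 ≈ 35.500)
l(L) = -8 (l(L) = (-3 - 4) - 1 = -7 - 1 = -8)
c(X) = X² - X
-242*c(l(5)) + q = -(-1936)*(-1 - 8) + 71/2 = -(-1936)*(-9) + 71/2 = -242*72 + 71/2 = -17424 + 71/2 = -34777/2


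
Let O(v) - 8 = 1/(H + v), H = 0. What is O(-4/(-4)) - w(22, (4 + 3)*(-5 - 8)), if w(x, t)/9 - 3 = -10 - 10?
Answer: 162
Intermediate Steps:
w(x, t) = -153 (w(x, t) = 27 + 9*(-10 - 10) = 27 + 9*(-20) = 27 - 180 = -153)
O(v) = 8 + 1/v (O(v) = 8 + 1/(0 + v) = 8 + 1/v)
O(-4/(-4)) - w(22, (4 + 3)*(-5 - 8)) = (8 + 1/(-4/(-4))) - 1*(-153) = (8 + 1/(-4*(-1/4))) + 153 = (8 + 1/1) + 153 = (8 + 1) + 153 = 9 + 153 = 162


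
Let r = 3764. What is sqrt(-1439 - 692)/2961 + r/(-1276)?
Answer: -941/319 + I*sqrt(2131)/2961 ≈ -2.9498 + 0.01559*I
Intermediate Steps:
sqrt(-1439 - 692)/2961 + r/(-1276) = sqrt(-1439 - 692)/2961 + 3764/(-1276) = sqrt(-2131)*(1/2961) + 3764*(-1/1276) = (I*sqrt(2131))*(1/2961) - 941/319 = I*sqrt(2131)/2961 - 941/319 = -941/319 + I*sqrt(2131)/2961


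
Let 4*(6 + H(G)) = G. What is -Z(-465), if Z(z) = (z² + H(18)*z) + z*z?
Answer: -866295/2 ≈ -4.3315e+5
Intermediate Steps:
H(G) = -6 + G/4
Z(z) = 2*z² - 3*z/2 (Z(z) = (z² + (-6 + (¼)*18)*z) + z*z = (z² + (-6 + 9/2)*z) + z² = (z² - 3*z/2) + z² = 2*z² - 3*z/2)
-Z(-465) = -(-465)*(-3 + 4*(-465))/2 = -(-465)*(-3 - 1860)/2 = -(-465)*(-1863)/2 = -1*866295/2 = -866295/2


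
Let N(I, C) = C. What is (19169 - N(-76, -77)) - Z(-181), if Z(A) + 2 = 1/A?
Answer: 3483889/181 ≈ 19248.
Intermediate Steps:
Z(A) = -2 + 1/A
(19169 - N(-76, -77)) - Z(-181) = (19169 - 1*(-77)) - (-2 + 1/(-181)) = (19169 + 77) - (-2 - 1/181) = 19246 - 1*(-363/181) = 19246 + 363/181 = 3483889/181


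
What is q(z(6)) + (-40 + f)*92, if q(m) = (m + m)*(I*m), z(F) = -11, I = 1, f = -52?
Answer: -8222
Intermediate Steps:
q(m) = 2*m**2 (q(m) = (m + m)*(1*m) = (2*m)*m = 2*m**2)
q(z(6)) + (-40 + f)*92 = 2*(-11)**2 + (-40 - 52)*92 = 2*121 - 92*92 = 242 - 8464 = -8222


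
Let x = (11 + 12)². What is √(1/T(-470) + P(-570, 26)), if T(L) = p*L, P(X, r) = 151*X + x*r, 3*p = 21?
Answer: I*√782755618890/3290 ≈ 268.92*I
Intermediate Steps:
p = 7 (p = (⅓)*21 = 7)
x = 529 (x = 23² = 529)
P(X, r) = 151*X + 529*r
T(L) = 7*L
√(1/T(-470) + P(-570, 26)) = √(1/(7*(-470)) + (151*(-570) + 529*26)) = √(1/(-3290) + (-86070 + 13754)) = √(-1/3290 - 72316) = √(-237919641/3290) = I*√782755618890/3290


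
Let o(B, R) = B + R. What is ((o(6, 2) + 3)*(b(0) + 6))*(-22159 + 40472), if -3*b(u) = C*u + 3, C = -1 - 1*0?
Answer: 1007215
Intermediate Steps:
C = -1 (C = -1 + 0 = -1)
b(u) = -1 + u/3 (b(u) = -(-u + 3)/3 = -(3 - u)/3 = -1 + u/3)
((o(6, 2) + 3)*(b(0) + 6))*(-22159 + 40472) = (((6 + 2) + 3)*((-1 + (⅓)*0) + 6))*(-22159 + 40472) = ((8 + 3)*((-1 + 0) + 6))*18313 = (11*(-1 + 6))*18313 = (11*5)*18313 = 55*18313 = 1007215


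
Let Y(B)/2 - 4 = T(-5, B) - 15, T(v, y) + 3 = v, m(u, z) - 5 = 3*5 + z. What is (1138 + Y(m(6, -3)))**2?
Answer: 1210000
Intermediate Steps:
m(u, z) = 20 + z (m(u, z) = 5 + (3*5 + z) = 5 + (15 + z) = 20 + z)
T(v, y) = -3 + v
Y(B) = -38 (Y(B) = 8 + 2*((-3 - 5) - 15) = 8 + 2*(-8 - 15) = 8 + 2*(-23) = 8 - 46 = -38)
(1138 + Y(m(6, -3)))**2 = (1138 - 38)**2 = 1100**2 = 1210000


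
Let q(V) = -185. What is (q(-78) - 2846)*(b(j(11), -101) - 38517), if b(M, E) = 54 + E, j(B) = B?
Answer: 116887484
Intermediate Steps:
(q(-78) - 2846)*(b(j(11), -101) - 38517) = (-185 - 2846)*((54 - 101) - 38517) = -3031*(-47 - 38517) = -3031*(-38564) = 116887484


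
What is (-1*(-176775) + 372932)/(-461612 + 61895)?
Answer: -549707/399717 ≈ -1.3752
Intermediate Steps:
(-1*(-176775) + 372932)/(-461612 + 61895) = (176775 + 372932)/(-399717) = 549707*(-1/399717) = -549707/399717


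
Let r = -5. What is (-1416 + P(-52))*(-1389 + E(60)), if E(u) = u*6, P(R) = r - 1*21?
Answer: 1483818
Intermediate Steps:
P(R) = -26 (P(R) = -5 - 1*21 = -5 - 21 = -26)
E(u) = 6*u
(-1416 + P(-52))*(-1389 + E(60)) = (-1416 - 26)*(-1389 + 6*60) = -1442*(-1389 + 360) = -1442*(-1029) = 1483818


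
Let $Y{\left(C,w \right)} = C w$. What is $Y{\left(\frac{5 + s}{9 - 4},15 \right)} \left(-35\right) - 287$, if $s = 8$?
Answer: $-1652$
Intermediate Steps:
$Y{\left(\frac{5 + s}{9 - 4},15 \right)} \left(-35\right) - 287 = \frac{5 + 8}{9 - 4} \cdot 15 \left(-35\right) - 287 = \frac{13}{5} \cdot 15 \left(-35\right) - 287 = 39 \left(-35\right) - 287 = -1365 - 287 = -1652$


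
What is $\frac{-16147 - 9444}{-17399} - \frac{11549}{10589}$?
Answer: $\frac{70042048}{184238011} \approx 0.38017$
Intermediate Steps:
$\frac{-16147 - 9444}{-17399} - \frac{11549}{10589} = \left(-16147 - 9444\right) \left(- \frac{1}{17399}\right) - \frac{11549}{10589} = \left(-25591\right) \left(- \frac{1}{17399}\right) - \frac{11549}{10589} = \frac{25591}{17399} - \frac{11549}{10589} = \frac{70042048}{184238011}$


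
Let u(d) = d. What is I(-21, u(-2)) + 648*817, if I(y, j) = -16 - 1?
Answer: 529399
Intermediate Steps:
I(y, j) = -17
I(-21, u(-2)) + 648*817 = -17 + 648*817 = -17 + 529416 = 529399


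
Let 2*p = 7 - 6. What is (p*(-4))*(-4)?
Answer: 8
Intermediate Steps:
p = ½ (p = (7 - 6)/2 = (½)*1 = ½ ≈ 0.50000)
(p*(-4))*(-4) = ((½)*(-4))*(-4) = -2*(-4) = 8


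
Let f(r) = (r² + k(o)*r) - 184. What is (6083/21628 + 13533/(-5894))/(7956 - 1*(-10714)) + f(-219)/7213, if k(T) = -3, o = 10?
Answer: 57634717972880887/8583348516634360 ≈ 6.7147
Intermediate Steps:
f(r) = -184 + r² - 3*r (f(r) = (r² - 3*r) - 184 = -184 + r² - 3*r)
(6083/21628 + 13533/(-5894))/(7956 - 1*(-10714)) + f(-219)/7213 = (6083/21628 + 13533/(-5894))/(7956 - 1*(-10714)) + (-184 + (-219)² - 3*(-219))/7213 = (6083*(1/21628) + 13533*(-1/5894))/(7956 + 10714) + (-184 + 47961 + 657)*(1/7213) = (6083/21628 - 13533/5894)/18670 + 48434*(1/7213) = -128419261/63737716*1/18670 + 48434/7213 = -128419261/1189983157720 + 48434/7213 = 57634717972880887/8583348516634360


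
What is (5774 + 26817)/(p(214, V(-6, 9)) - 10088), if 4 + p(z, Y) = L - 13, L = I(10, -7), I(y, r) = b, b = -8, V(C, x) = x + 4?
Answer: -32591/10113 ≈ -3.2227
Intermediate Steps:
V(C, x) = 4 + x
I(y, r) = -8
L = -8
p(z, Y) = -25 (p(z, Y) = -4 + (-8 - 13) = -4 - 21 = -25)
(5774 + 26817)/(p(214, V(-6, 9)) - 10088) = (5774 + 26817)/(-25 - 10088) = 32591/(-10113) = 32591*(-1/10113) = -32591/10113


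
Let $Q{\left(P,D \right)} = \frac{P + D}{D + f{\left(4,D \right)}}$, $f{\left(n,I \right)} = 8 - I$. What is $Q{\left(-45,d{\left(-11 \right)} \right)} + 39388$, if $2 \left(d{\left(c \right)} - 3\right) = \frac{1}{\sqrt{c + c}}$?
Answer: $\frac{157531}{4} - \frac{i \sqrt{22}}{352} \approx 39383.0 - 0.013325 i$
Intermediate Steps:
$d{\left(c \right)} = 3 + \frac{\sqrt{2}}{4 \sqrt{c}}$ ($d{\left(c \right)} = 3 + \frac{1}{2 \sqrt{c + c}} = 3 + \frac{1}{2 \sqrt{2 c}} = 3 + \frac{1}{2 \sqrt{2} \sqrt{c}} = 3 + \frac{\frac{1}{2} \sqrt{2} \frac{1}{\sqrt{c}}}{2} = 3 + \frac{\sqrt{2}}{4 \sqrt{c}}$)
$Q{\left(P,D \right)} = \frac{D}{8} + \frac{P}{8}$ ($Q{\left(P,D \right)} = \frac{P + D}{D - \left(-8 + D\right)} = \frac{D + P}{8} = \left(D + P\right) \frac{1}{8} = \frac{D}{8} + \frac{P}{8}$)
$Q{\left(-45,d{\left(-11 \right)} \right)} + 39388 = \left(\frac{3 + \frac{\sqrt{2}}{4 i \sqrt{11}}}{8} + \frac{1}{8} \left(-45\right)\right) + 39388 = \left(\frac{3 + \frac{\sqrt{2} \left(- \frac{i \sqrt{11}}{11}\right)}{4}}{8} - \frac{45}{8}\right) + 39388 = \left(\frac{3 - \frac{i \sqrt{22}}{44}}{8} - \frac{45}{8}\right) + 39388 = \left(\left(\frac{3}{8} - \frac{i \sqrt{22}}{352}\right) - \frac{45}{8}\right) + 39388 = \left(- \frac{21}{4} - \frac{i \sqrt{22}}{352}\right) + 39388 = \frac{157531}{4} - \frac{i \sqrt{22}}{352}$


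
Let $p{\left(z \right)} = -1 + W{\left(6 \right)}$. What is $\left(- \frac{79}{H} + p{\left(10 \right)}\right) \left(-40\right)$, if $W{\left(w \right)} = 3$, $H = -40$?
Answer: $-159$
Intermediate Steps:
$p{\left(z \right)} = 2$ ($p{\left(z \right)} = -1 + 3 = 2$)
$\left(- \frac{79}{H} + p{\left(10 \right)}\right) \left(-40\right) = \left(- \frac{79}{-40} + 2\right) \left(-40\right) = \left(\left(-79\right) \left(- \frac{1}{40}\right) + 2\right) \left(-40\right) = \left(\frac{79}{40} + 2\right) \left(-40\right) = \frac{159}{40} \left(-40\right) = -159$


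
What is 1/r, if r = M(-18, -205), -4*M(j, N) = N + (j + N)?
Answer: 1/107 ≈ 0.0093458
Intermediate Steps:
M(j, N) = -N/2 - j/4 (M(j, N) = -(N + (j + N))/4 = -(N + (N + j))/4 = -(j + 2*N)/4 = -N/2 - j/4)
r = 107 (r = -½*(-205) - ¼*(-18) = 205/2 + 9/2 = 107)
1/r = 1/107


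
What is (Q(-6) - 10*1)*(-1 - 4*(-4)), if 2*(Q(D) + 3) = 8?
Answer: -135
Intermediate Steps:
Q(D) = 1 (Q(D) = -3 + (½)*8 = -3 + 4 = 1)
(Q(-6) - 10*1)*(-1 - 4*(-4)) = (1 - 10*1)*(-1 - 4*(-4)) = (1 - 10)*(-1 + 16) = -9*15 = -135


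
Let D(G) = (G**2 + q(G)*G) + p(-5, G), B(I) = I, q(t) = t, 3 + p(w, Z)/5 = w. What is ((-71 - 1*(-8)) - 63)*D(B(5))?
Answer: -1260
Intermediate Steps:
p(w, Z) = -15 + 5*w
D(G) = -40 + 2*G**2 (D(G) = (G**2 + G*G) + (-15 + 5*(-5)) = (G**2 + G**2) + (-15 - 25) = 2*G**2 - 40 = -40 + 2*G**2)
((-71 - 1*(-8)) - 63)*D(B(5)) = ((-71 - 1*(-8)) - 63)*(-40 + 2*5**2) = ((-71 + 8) - 63)*(-40 + 2*25) = (-63 - 63)*(-40 + 50) = -126*10 = -1260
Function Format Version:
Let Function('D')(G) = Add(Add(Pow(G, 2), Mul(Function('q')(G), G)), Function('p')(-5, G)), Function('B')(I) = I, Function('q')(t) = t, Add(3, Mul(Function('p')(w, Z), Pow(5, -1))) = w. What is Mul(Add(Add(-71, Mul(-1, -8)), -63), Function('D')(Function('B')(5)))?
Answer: -1260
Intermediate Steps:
Function('p')(w, Z) = Add(-15, Mul(5, w))
Function('D')(G) = Add(-40, Mul(2, Pow(G, 2))) (Function('D')(G) = Add(Add(Pow(G, 2), Mul(G, G)), Add(-15, Mul(5, -5))) = Add(Add(Pow(G, 2), Pow(G, 2)), Add(-15, -25)) = Add(Mul(2, Pow(G, 2)), -40) = Add(-40, Mul(2, Pow(G, 2))))
Mul(Add(Add(-71, Mul(-1, -8)), -63), Function('D')(Function('B')(5))) = Mul(Add(Add(-71, Mul(-1, -8)), -63), Add(-40, Mul(2, Pow(5, 2)))) = Mul(Add(Add(-71, 8), -63), Add(-40, Mul(2, 25))) = Mul(Add(-63, -63), Add(-40, 50)) = Mul(-126, 10) = -1260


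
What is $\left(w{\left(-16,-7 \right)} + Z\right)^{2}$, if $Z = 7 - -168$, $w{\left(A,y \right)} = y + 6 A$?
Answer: $5184$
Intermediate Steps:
$Z = 175$ ($Z = 7 + 168 = 175$)
$\left(w{\left(-16,-7 \right)} + Z\right)^{2} = \left(\left(-7 + 6 \left(-16\right)\right) + 175\right)^{2} = \left(\left(-7 - 96\right) + 175\right)^{2} = \left(-103 + 175\right)^{2} = 72^{2} = 5184$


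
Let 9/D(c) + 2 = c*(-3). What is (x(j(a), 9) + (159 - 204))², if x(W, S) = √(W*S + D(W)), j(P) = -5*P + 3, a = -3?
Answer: 122463/56 - 135*√14098/14 ≈ 1041.9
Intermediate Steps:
D(c) = 9/(-2 - 3*c) (D(c) = 9/(-2 + c*(-3)) = 9/(-2 - 3*c))
j(P) = 3 - 5*P
x(W, S) = √(-9/(2 + 3*W) + S*W) (x(W, S) = √(W*S - 9/(2 + 3*W)) = √(S*W - 9/(2 + 3*W)) = √(-9/(2 + 3*W) + S*W))
(x(j(a), 9) + (159 - 204))² = (√((-9 + 9*(3 - 5*(-3))*(2 + 3*(3 - 5*(-3))))/(2 + 3*(3 - 5*(-3)))) + (159 - 204))² = (√((-9 + 9*(3 + 15)*(2 + 3*(3 + 15)))/(2 + 3*(3 + 15))) - 45)² = (√((-9 + 9*18*(2 + 3*18))/(2 + 3*18)) - 45)² = (√((-9 + 9*18*(2 + 54))/(2 + 54)) - 45)² = (√((-9 + 9*18*56)/56) - 45)² = (√((-9 + 9072)/56) - 45)² = (√((1/56)*9063) - 45)² = (√(9063/56) - 45)² = (3*√14098/28 - 45)² = (-45 + 3*√14098/28)²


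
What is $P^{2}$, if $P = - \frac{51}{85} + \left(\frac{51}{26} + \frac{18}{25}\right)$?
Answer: $\frac{1830609}{422500} \approx 4.3328$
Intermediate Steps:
$P = \frac{1353}{650}$ ($P = \left(-51\right) \frac{1}{85} + \left(51 \cdot \frac{1}{26} + 18 \cdot \frac{1}{25}\right) = - \frac{3}{5} + \left(\frac{51}{26} + \frac{18}{25}\right) = - \frac{3}{5} + \frac{1743}{650} = \frac{1353}{650} \approx 2.0815$)
$P^{2} = \left(\frac{1353}{650}\right)^{2} = \frac{1830609}{422500}$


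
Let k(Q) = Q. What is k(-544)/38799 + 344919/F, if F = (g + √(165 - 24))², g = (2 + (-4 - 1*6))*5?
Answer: 23297795878757/82590694119 + 27593520*√141/2128681 ≈ 436.01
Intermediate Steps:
g = -40 (g = (2 + (-4 - 6))*5 = (2 - 10)*5 = -8*5 = -40)
F = (-40 + √141)² (F = (-40 + √(165 - 24))² = (-40 + √141)² ≈ 791.05)
k(-544)/38799 + 344919/F = -544/38799 + 344919/((40 - √141)²) = -544*1/38799 + 344919/(40 - √141)² = -544/38799 + 344919/(40 - √141)²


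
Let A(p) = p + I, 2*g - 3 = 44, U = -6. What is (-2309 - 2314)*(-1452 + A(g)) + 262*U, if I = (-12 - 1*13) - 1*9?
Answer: 13519131/2 ≈ 6.7596e+6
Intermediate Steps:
g = 47/2 (g = 3/2 + (1/2)*44 = 3/2 + 22 = 47/2 ≈ 23.500)
I = -34 (I = (-12 - 13) - 9 = -25 - 9 = -34)
A(p) = -34 + p (A(p) = p - 34 = -34 + p)
(-2309 - 2314)*(-1452 + A(g)) + 262*U = (-2309 - 2314)*(-1452 + (-34 + 47/2)) + 262*(-6) = -4623*(-1452 - 21/2) - 1572 = -4623*(-2925/2) - 1572 = 13522275/2 - 1572 = 13519131/2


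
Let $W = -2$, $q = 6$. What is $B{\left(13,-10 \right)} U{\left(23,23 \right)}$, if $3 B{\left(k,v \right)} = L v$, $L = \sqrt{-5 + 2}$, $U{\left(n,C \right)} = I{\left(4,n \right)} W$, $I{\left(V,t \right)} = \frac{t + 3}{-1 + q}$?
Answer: $\frac{104 i \sqrt{3}}{3} \approx 60.044 i$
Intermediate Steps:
$I{\left(V,t \right)} = \frac{3}{5} + \frac{t}{5}$ ($I{\left(V,t \right)} = \frac{t + 3}{-1 + 6} = \frac{3 + t}{5} = \left(3 + t\right) \frac{1}{5} = \frac{3}{5} + \frac{t}{5}$)
$U{\left(n,C \right)} = - \frac{6}{5} - \frac{2 n}{5}$ ($U{\left(n,C \right)} = \left(\frac{3}{5} + \frac{n}{5}\right) \left(-2\right) = - \frac{6}{5} - \frac{2 n}{5}$)
$L = i \sqrt{3}$ ($L = \sqrt{-3} = i \sqrt{3} \approx 1.732 i$)
$B{\left(k,v \right)} = \frac{i v \sqrt{3}}{3}$ ($B{\left(k,v \right)} = \frac{i \sqrt{3} v}{3} = \frac{i v \sqrt{3}}{3}$)
$B{\left(13,-10 \right)} U{\left(23,23 \right)} = \frac{1}{3} i \left(-10\right) \sqrt{3} \left(- \frac{6}{5} - \frac{46}{5}\right) = - \frac{10 i \sqrt{3}}{3} \left(- \frac{6}{5} - \frac{46}{5}\right) = - \frac{10 i \sqrt{3}}{3} \left(- \frac{52}{5}\right) = \frac{104 i \sqrt{3}}{3}$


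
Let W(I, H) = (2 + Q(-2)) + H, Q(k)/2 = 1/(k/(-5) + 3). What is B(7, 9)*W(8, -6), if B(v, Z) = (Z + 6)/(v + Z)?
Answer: -435/136 ≈ -3.1985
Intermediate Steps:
Q(k) = 2/(3 - k/5) (Q(k) = 2/(k/(-5) + 3) = 2/(k*(-⅕) + 3) = 2/(-k/5 + 3) = 2/(3 - k/5))
B(v, Z) = (6 + Z)/(Z + v)
W(I, H) = 44/17 + H (W(I, H) = (2 - 10/(-15 - 2)) + H = (2 - 10/(-17)) + H = (2 - 10*(-1/17)) + H = (2 + 10/17) + H = 44/17 + H)
B(7, 9)*W(8, -6) = ((6 + 9)/(9 + 7))*(44/17 - 6) = (15/16)*(-58/17) = -435/136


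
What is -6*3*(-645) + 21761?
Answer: 33371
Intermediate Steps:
-6*3*(-645) + 21761 = -18*(-645) + 21761 = 11610 + 21761 = 33371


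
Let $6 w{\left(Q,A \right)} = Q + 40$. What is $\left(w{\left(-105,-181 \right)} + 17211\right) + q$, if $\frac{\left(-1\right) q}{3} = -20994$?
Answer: $\frac{481093}{6} \approx 80182.0$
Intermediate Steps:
$q = 62982$ ($q = \left(-3\right) \left(-20994\right) = 62982$)
$w{\left(Q,A \right)} = \frac{20}{3} + \frac{Q}{6}$ ($w{\left(Q,A \right)} = \frac{Q + 40}{6} = \frac{40 + Q}{6} = \frac{20}{3} + \frac{Q}{6}$)
$\left(w{\left(-105,-181 \right)} + 17211\right) + q = \left(\left(\frac{20}{3} + \frac{1}{6} \left(-105\right)\right) + 17211\right) + 62982 = \left(\left(\frac{20}{3} - \frac{35}{2}\right) + 17211\right) + 62982 = \left(- \frac{65}{6} + 17211\right) + 62982 = \frac{103201}{6} + 62982 = \frac{481093}{6}$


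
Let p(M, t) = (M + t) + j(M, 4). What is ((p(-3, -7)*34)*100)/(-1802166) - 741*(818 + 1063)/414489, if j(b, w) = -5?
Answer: -138375437627/41498776843 ≈ -3.3344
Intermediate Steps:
p(M, t) = -5 + M + t (p(M, t) = (M + t) - 5 = -5 + M + t)
((p(-3, -7)*34)*100)/(-1802166) - 741*(818 + 1063)/414489 = (((-5 - 3 - 7)*34)*100)/(-1802166) - 741*(818 + 1063)/414489 = (-15*34*100)*(-1/1802166) - 741*1881*(1/414489) = -510*100*(-1/1802166) - 1393821*1/414489 = -51000*(-1/1802166) - 464607/138163 = 8500/300361 - 464607/138163 = -138375437627/41498776843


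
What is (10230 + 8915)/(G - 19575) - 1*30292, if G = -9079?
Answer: -868006113/28654 ≈ -30293.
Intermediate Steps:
(10230 + 8915)/(G - 19575) - 1*30292 = (10230 + 8915)/(-9079 - 19575) - 1*30292 = 19145/(-28654) - 30292 = 19145*(-1/28654) - 30292 = -19145/28654 - 30292 = -868006113/28654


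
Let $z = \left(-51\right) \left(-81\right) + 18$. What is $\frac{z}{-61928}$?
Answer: $- \frac{4149}{61928} \approx -0.066997$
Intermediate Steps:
$z = 4149$ ($z = 4131 + 18 = 4149$)
$\frac{z}{-61928} = \frac{4149}{-61928} = 4149 \left(- \frac{1}{61928}\right) = - \frac{4149}{61928}$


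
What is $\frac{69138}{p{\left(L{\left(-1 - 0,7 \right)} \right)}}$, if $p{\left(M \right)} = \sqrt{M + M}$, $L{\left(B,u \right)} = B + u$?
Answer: $11523 \sqrt{3} \approx 19958.0$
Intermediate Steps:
$p{\left(M \right)} = \sqrt{2} \sqrt{M}$ ($p{\left(M \right)} = \sqrt{2 M} = \sqrt{2} \sqrt{M}$)
$\frac{69138}{p{\left(L{\left(-1 - 0,7 \right)} \right)}} = \frac{69138}{\sqrt{2} \sqrt{\left(-1 - 0\right) + 7}} = \frac{69138}{\sqrt{2} \sqrt{\left(-1 + 0\right) + 7}} = \frac{69138}{\sqrt{2} \sqrt{-1 + 7}} = \frac{69138}{\sqrt{2} \sqrt{6}} = \frac{69138}{2 \sqrt{3}} = 69138 \frac{\sqrt{3}}{6} = 11523 \sqrt{3}$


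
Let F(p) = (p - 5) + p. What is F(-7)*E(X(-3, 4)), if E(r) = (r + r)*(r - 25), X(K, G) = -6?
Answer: -7068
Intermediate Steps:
E(r) = 2*r*(-25 + r) (E(r) = (2*r)*(-25 + r) = 2*r*(-25 + r))
F(p) = -5 + 2*p (F(p) = (-5 + p) + p = -5 + 2*p)
F(-7)*E(X(-3, 4)) = (-5 + 2*(-7))*(2*(-6)*(-25 - 6)) = (-5 - 14)*(2*(-6)*(-31)) = -19*372 = -7068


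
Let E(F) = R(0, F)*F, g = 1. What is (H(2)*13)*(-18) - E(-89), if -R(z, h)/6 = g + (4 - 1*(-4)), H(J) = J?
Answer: -5274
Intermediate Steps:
R(z, h) = -54 (R(z, h) = -6*(1 + (4 - 1*(-4))) = -6*(1 + (4 + 4)) = -6*(1 + 8) = -6*9 = -54)
E(F) = -54*F
(H(2)*13)*(-18) - E(-89) = (2*13)*(-18) - (-54)*(-89) = 26*(-18) - 1*4806 = -468 - 4806 = -5274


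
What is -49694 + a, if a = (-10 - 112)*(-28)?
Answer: -46278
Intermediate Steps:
a = 3416 (a = -122*(-28) = 3416)
-49694 + a = -49694 + 3416 = -46278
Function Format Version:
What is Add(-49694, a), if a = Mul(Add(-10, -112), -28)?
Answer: -46278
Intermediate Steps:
a = 3416 (a = Mul(-122, -28) = 3416)
Add(-49694, a) = Add(-49694, 3416) = -46278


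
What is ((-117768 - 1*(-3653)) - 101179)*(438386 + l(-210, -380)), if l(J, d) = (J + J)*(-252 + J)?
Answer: -136157523244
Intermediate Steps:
l(J, d) = 2*J*(-252 + J) (l(J, d) = (2*J)*(-252 + J) = 2*J*(-252 + J))
((-117768 - 1*(-3653)) - 101179)*(438386 + l(-210, -380)) = ((-117768 - 1*(-3653)) - 101179)*(438386 + 2*(-210)*(-252 - 210)) = ((-117768 + 3653) - 101179)*(438386 + 2*(-210)*(-462)) = (-114115 - 101179)*(438386 + 194040) = -215294*632426 = -136157523244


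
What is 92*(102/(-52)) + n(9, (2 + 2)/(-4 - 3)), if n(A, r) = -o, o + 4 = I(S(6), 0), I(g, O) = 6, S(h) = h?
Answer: -2372/13 ≈ -182.46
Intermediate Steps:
o = 2 (o = -4 + 6 = 2)
n(A, r) = -2 (n(A, r) = -1*2 = -2)
92*(102/(-52)) + n(9, (2 + 2)/(-4 - 3)) = 92*(102/(-52)) - 2 = 92*(102*(-1/52)) - 2 = 92*(-51/26) - 2 = -2346/13 - 2 = -2372/13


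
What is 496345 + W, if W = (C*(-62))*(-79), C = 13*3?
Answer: 687367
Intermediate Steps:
C = 39
W = 191022 (W = (39*(-62))*(-79) = -2418*(-79) = 191022)
496345 + W = 496345 + 191022 = 687367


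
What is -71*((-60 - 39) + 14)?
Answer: 6035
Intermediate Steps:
-71*((-60 - 39) + 14) = -71*(-99 + 14) = -71*(-85) = 6035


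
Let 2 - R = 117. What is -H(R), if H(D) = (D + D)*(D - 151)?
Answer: -61180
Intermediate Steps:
R = -115 (R = 2 - 1*117 = 2 - 117 = -115)
H(D) = 2*D*(-151 + D) (H(D) = (2*D)*(-151 + D) = 2*D*(-151 + D))
-H(R) = -2*(-115)*(-151 - 115) = -2*(-115)*(-266) = -1*61180 = -61180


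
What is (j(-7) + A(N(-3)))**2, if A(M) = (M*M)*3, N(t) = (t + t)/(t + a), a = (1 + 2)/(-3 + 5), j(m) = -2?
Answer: 2116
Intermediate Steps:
a = 3/2 ≈ 1.5000
N(t) = 2*t/(3/2 + t) (N(t) = (t + t)/(t + 3/2) = (2*t)/(3/2 + t) = 2*t/(3/2 + t))
A(M) = 3*M**2 (A(M) = M**2*3 = 3*M**2)
(j(-7) + A(N(-3)))**2 = (-2 + 3*(4*(-3)/(3 + 2*(-3)))**2)**2 = (-2 + 3*(4*(-3)/(3 - 6))**2)**2 = (-2 + 3*(4*(-3)/(-3))**2)**2 = (-2 + 3*(4*(-3)*(-1/3))**2)**2 = (-2 + 3*4**2)**2 = (-2 + 3*16)**2 = (-2 + 48)**2 = 46**2 = 2116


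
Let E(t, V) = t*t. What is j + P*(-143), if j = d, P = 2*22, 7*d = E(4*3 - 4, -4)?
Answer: -43980/7 ≈ -6282.9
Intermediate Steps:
E(t, V) = t**2
d = 64/7 (d = (4*3 - 4)**2/7 = (12 - 4)**2/7 = (1/7)*8**2 = (1/7)*64 = 64/7 ≈ 9.1429)
P = 44
j = 64/7 ≈ 9.1429
j + P*(-143) = 64/7 + 44*(-143) = 64/7 - 6292 = -43980/7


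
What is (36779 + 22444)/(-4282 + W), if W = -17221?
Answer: -59223/21503 ≈ -2.7542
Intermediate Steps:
(36779 + 22444)/(-4282 + W) = (36779 + 22444)/(-4282 - 17221) = 59223/(-21503) = 59223*(-1/21503) = -59223/21503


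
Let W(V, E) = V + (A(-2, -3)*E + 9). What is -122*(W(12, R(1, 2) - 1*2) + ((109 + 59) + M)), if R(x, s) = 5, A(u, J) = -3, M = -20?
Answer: -19520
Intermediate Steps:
W(V, E) = 9 + V - 3*E (W(V, E) = V + (-3*E + 9) = V + (9 - 3*E) = 9 + V - 3*E)
-122*(W(12, R(1, 2) - 1*2) + ((109 + 59) + M)) = -122*((9 + 12 - 3*(5 - 1*2)) + ((109 + 59) - 20)) = -122*((9 + 12 - 3*(5 - 2)) + (168 - 20)) = -122*((9 + 12 - 3*3) + 148) = -122*((9 + 12 - 9) + 148) = -122*(12 + 148) = -122*160 = -19520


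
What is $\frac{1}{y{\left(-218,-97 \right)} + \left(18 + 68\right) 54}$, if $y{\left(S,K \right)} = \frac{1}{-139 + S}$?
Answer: $\frac{357}{1657907} \approx 0.00021533$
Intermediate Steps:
$\frac{1}{y{\left(-218,-97 \right)} + \left(18 + 68\right) 54} = \frac{1}{\frac{1}{-139 - 218} + \left(18 + 68\right) 54} = \frac{1}{\frac{1}{-357} + 86 \cdot 54} = \frac{1}{- \frac{1}{357} + 4644} = \frac{1}{\frac{1657907}{357}} = \frac{357}{1657907}$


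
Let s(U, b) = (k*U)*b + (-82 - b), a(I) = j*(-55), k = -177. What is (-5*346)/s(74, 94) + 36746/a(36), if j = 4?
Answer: -2828012678/16931585 ≈ -167.03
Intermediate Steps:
a(I) = -220 (a(I) = 4*(-55) = -220)
s(U, b) = -82 - b - 177*U*b (s(U, b) = (-177*U)*b + (-82 - b) = -177*U*b + (-82 - b) = -82 - b - 177*U*b)
(-5*346)/s(74, 94) + 36746/a(36) = (-5*346)/(-82 - 1*94 - 177*74*94) + 36746/(-220) = -1730/(-82 - 94 - 1231212) + 36746*(-1/220) = -1730/(-1231388) - 18373/110 = -1730*(-1/1231388) - 18373/110 = 865/615694 - 18373/110 = -2828012678/16931585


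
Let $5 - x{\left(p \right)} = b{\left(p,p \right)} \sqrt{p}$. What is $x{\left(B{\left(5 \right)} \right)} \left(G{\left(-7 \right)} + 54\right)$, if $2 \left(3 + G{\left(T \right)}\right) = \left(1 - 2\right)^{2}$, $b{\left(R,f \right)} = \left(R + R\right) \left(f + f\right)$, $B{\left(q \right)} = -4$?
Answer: $\frac{515}{2} - 6592 i \approx 257.5 - 6592.0 i$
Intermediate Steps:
$b{\left(R,f \right)} = 4 R f$ ($b{\left(R,f \right)} = 2 R 2 f = 4 R f$)
$x{\left(p \right)} = 5 - 4 p^{\frac{5}{2}}$ ($x{\left(p \right)} = 5 - 4 p p \sqrt{p} = 5 - 4 p^{2} \sqrt{p} = 5 - 4 p^{\frac{5}{2}}$)
$G{\left(T \right)} = - \frac{5}{2}$ ($G{\left(T \right)} = -3 + \frac{\left(1 - 2\right)^{2}}{2} = -3 + \frac{\left(-1\right)^{2}}{2} = -3 + \frac{1}{2} \cdot 1 = -3 + \frac{1}{2} = - \frac{5}{2}$)
$x{\left(B{\left(5 \right)} \right)} \left(G{\left(-7 \right)} + 54\right) = \left(5 - 4 \left(-4\right)^{\frac{5}{2}}\right) \left(- \frac{5}{2} + 54\right) = \left(5 - 4 \cdot 32 i\right) \frac{103}{2} = \left(5 - 128 i\right) \frac{103}{2} = \frac{515}{2} - 6592 i$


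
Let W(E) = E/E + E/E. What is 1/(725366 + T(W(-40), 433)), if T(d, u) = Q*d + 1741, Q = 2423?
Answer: 1/731953 ≈ 1.3662e-6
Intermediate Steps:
W(E) = 2 (W(E) = 1 + 1 = 2)
T(d, u) = 1741 + 2423*d (T(d, u) = 2423*d + 1741 = 1741 + 2423*d)
1/(725366 + T(W(-40), 433)) = 1/(725366 + (1741 + 2423*2)) = 1/(725366 + (1741 + 4846)) = 1/(725366 + 6587) = 1/731953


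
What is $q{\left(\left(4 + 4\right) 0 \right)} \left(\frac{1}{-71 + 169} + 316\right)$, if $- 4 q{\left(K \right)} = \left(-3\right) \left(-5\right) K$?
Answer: $0$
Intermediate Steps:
$q{\left(K \right)} = - \frac{15 K}{4}$ ($q{\left(K \right)} = - \frac{\left(-3\right) \left(-5\right) K}{4} = - \frac{15 K}{4}$)
$q{\left(\left(4 + 4\right) 0 \right)} \left(\frac{1}{-71 + 169} + 316\right) = - \frac{15 \left(4 + 4\right) 0}{4} \left(\frac{1}{-71 + 169} + 316\right) = - \frac{15 \cdot 8 \cdot 0}{4} \left(\frac{1}{98} + 316\right) = \left(- \frac{15}{4}\right) 0 \left(\frac{1}{98} + 316\right) = 0 \cdot \frac{30969}{98} = 0$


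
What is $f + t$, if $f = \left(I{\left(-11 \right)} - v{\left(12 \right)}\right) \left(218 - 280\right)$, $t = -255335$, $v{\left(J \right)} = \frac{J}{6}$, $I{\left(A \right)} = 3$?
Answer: $-255397$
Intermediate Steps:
$v{\left(J \right)} = \frac{J}{6}$ ($v{\left(J \right)} = J \frac{1}{6} = \frac{J}{6}$)
$f = -62$ ($f = \left(3 - \frac{1}{6} \cdot 12\right) \left(218 - 280\right) = \left(3 - 2\right) \left(-62\right) = 1 \left(-62\right) = -62$)
$f + t = -62 - 255335 = -255397$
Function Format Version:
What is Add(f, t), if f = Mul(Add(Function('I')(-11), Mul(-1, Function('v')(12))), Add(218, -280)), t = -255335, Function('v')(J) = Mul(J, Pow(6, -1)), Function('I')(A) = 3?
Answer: -255397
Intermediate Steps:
Function('v')(J) = Mul(Rational(1, 6), J) (Function('v')(J) = Mul(J, Rational(1, 6)) = Mul(Rational(1, 6), J))
f = -62 (f = Mul(Add(3, Mul(-1, Mul(Rational(1, 6), 12))), Add(218, -280)) = Mul(Add(3, Mul(-1, 2)), -62) = Mul(Add(3, -2), -62) = Mul(1, -62) = -62)
Add(f, t) = Add(-62, -255335) = -255397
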